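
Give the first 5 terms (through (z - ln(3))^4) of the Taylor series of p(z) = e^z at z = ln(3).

(z - ln(3))^4/8 + (z - ln(3))^3/2 + 3*(z - ln(3))^2/2 + 3*(z - ln(3)) + 3

Differentiate repeatedly and evaluate at the center.
p(ln(3)) = 3
p′(ln(3)) = 3
p′′(ln(3)) = 3
p′′′(ln(3)) = 3
p^(4)(ln(3)) = 3
The Taylor polynomial is Σ p^(k)(ln(3))/k! · (z - ln(3))^k.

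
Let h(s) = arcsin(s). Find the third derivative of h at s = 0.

1

The coefficient of s^3 in the expansion is 1/6, so h′′′(0) = 3! * (1/6) = 1.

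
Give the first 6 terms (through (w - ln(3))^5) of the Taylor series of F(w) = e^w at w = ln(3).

(w - ln(3))^5/40 + (w - ln(3))^4/8 + (w - ln(3))^3/2 + 3*(w - ln(3))^2/2 + 3*(w - ln(3)) + 3

Use the known series and substitute for the argument.
[(w - ln(3))^0] = 3;  [(w - ln(3))^1] = 3;  [(w - ln(3))^2] = 3/2;  [(w - ln(3))^3] = 1/2;  [(w - ln(3))^4] = 1/8;  [(w - ln(3))^5] = 1/40.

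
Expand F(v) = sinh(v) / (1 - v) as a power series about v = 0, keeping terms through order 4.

Write out both Maclaurin series and multiply, keeping only the needed powers.
F(0) = 0
F′(0) = 1
F′′(0) = 2
F′′′(0) = 7
F^(4)(0) = 28

7*v^4/6 + 7*v^3/6 + v^2 + v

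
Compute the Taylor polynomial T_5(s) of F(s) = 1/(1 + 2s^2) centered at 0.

4*s^4 - 2*s^2 + 1

Compute the successive derivatives at the expansion point and divide by k!.
F(0) = 1
F′(0) = 0
F′′(0) = -4
F′′′(0) = 0
F^(4)(0) = 96
F^(5)(0) = 0
The Taylor polynomial is Σ F^(k)(0)/k! · s^k.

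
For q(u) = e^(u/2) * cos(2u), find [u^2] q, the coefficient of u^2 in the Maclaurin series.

Take the Cauchy product of the two expansions.

-15/8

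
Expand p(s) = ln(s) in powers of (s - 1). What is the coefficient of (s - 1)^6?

-1/6

p(1) = 0
p′(1) = 1
p′′(1) = -1
p′′′(1) = 2
p^(4)(1) = -6
p^(5)(1) = 24
p^(6)(1) = -120
So c_6 = p^(6)(1)/6! = -1/6.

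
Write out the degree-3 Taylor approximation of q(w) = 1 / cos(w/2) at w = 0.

Divide the numerator series by the denominator series (power-series long division).

w^2/8 + 1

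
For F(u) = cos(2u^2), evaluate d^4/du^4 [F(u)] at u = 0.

The coefficient of u^4 in the expansion is -2, so F^(4)(0) = 4! * (-2) = -48.

-48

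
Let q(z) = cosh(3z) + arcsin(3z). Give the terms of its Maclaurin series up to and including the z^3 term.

Combine the two series term by term.
q(0) = 1
q′(0) = 3
q′′(0) = 9
q′′′(0) = 27
Dividing each by k! gives the coefficients c_0, ..., c_3.

9*z^3/2 + 9*z^2/2 + 3*z + 1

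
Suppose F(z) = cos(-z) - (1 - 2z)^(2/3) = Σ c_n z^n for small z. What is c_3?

Add the two expansions coefficient-wise.
F(0) = 0
F′(0) = 4/3
F′′(0) = -1/9
F′′′(0) = 64/27

32/81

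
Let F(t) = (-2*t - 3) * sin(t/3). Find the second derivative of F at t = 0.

-4/3

Shift and add copies of the series according to the polynomial's terms.
From the series, [t^2] F = -2/3; multiply by 2! = 2 to get -4/3.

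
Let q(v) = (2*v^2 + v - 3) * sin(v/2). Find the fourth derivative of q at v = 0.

Shift and add copies of the series according to the polynomial's terms.
From the series, [v^4] q = -1/48; multiply by 4! = 24 to get -1/2.

-1/2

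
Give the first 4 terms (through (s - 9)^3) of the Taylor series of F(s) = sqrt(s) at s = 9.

F(9) = 3
F′(9) = 1/6
F′′(9) = -1/108
F′′′(9) = 1/648

(s - 9)^3/3888 - (s - 9)^2/216 + (s - 9)/6 + 3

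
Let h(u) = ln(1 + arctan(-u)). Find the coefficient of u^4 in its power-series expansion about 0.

Plug the Maclaurin series of the inner function into that of the outer and collect terms.
h(0) = 0
h′(0) = -1
h′′(0) = -1
h′′′(0) = 0
h^(4)(0) = 2
The Taylor polynomial is Σ h^(k)(0)/k! · u^k.

1/12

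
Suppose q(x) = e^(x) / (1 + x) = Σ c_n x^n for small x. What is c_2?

1/2

Expand each factor separately, then convolve coefficients.
q(0) = 1
q′(0) = 0
q′′(0) = 1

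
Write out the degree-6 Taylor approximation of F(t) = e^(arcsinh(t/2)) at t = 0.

Let u equal the inner series; expand the outer function in u and truncate.
F(0) = 1
F′(0) = 1/2
F′′(0) = 1/4
F′′′(0) = 0
F^(4)(0) = -3/16
F^(5)(0) = 0
F^(6)(0) = 45/64

t^6/1024 - t^4/128 + t^2/8 + t/2 + 1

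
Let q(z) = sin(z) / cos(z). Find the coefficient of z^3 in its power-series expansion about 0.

1/3

Invert the denominator's series and multiply.
q(0) = 0
q′(0) = 1
q′′(0) = 0
q′′′(0) = 2
So c_3 = q′′′(0)/3! = 1/3.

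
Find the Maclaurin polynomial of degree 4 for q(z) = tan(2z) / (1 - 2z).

Take the Cauchy product of the two expansions.

64*z^4/3 + 32*z^3/3 + 4*z^2 + 2*z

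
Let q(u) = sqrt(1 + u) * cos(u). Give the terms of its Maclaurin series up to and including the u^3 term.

-3*u^3/16 - 5*u^2/8 + u/2 + 1

Multiply the two series term by term and collect like powers.
[u^0] = 1;  [u^1] = 1/2;  [u^2] = -5/8;  [u^3] = -3/16.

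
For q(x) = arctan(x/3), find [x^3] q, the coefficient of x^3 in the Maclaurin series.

Compute the successive derivatives at the expansion point and divide by k!.

-1/81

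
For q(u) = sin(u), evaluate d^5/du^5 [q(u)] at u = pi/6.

The coefficient of (u - pi/6)^5 in the expansion is sqrt(3)/240, so q^(5)(pi/6) = 5! * (sqrt(3)/240) = sqrt(3)/2.

sqrt(3)/2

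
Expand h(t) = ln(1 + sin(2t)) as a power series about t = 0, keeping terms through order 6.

Compose series: expand the inner function first, then feed it into the outer expansion.

-64*t^6/45 + 4*t^5/3 - 4*t^4/3 + 4*t^3/3 - 2*t^2 + 2*t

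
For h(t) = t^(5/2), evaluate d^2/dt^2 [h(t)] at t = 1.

15/4

Use the known series and substitute for the argument.
The coefficient of (t - 1)^2 in the expansion is 15/8, so h′′(1) = 2! * (15/8) = 15/4.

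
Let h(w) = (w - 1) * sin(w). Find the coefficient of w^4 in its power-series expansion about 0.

-1/6

Shift and add copies of the series according to the polynomial's terms.
h(0) = 0
h′(0) = -1
h′′(0) = 2
h′′′(0) = 1
h^(4)(0) = -4
So c_4 = h^(4)(0)/4! = -1/6.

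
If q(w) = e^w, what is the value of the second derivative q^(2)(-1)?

e^(-1)

The coefficient of (w + 1)^2 in the expansion is e^(-1)/2, so q′′(-1) = 2! * (e^(-1)/2) = e^(-1).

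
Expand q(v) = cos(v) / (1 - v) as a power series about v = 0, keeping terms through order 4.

Multiply the numerator's expansion by the denominator's geometric series.
q(0) = 1
q′(0) = 1
q′′(0) = 1
q′′′(0) = 3
q^(4)(0) = 13
Dividing each by k! gives the coefficients c_0, ..., c_4.

13*v^4/24 + v^3/2 + v^2/2 + v + 1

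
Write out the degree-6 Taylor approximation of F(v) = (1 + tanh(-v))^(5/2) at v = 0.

Let u equal the inner series; expand the outer function in u and truncate.
F(0) = 1
F′(0) = -5/2
F′′(0) = 15/4
F′′′(0) = 25/8
F^(4)(0) = -495/16
F^(5)(0) = -125/32
F^(6)(0) = 34815/64

2321*v^6/3072 - 25*v^5/768 - 165*v^4/128 + 25*v^3/48 + 15*v^2/8 - 5*v/2 + 1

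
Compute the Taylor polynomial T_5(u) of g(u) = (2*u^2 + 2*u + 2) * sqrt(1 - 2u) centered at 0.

-4*u^5 - 13*u^4/4 - 4*u^3 - u^2 + 2

Shift and add copies of the series according to the polynomial's terms.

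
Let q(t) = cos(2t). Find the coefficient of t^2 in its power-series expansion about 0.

-2

q(0) = 1
q′(0) = 0
q′′(0) = -4
The Taylor polynomial is Σ q^(k)(0)/k! · t^k.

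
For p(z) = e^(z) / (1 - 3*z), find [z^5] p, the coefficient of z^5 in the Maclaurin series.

Use 1/(1 - r) = Σ r^k on the denominator, then take the Cauchy product.
p(0) = 1
p′(0) = 4
p′′(0) = 25
p′′′(0) = 226
p^(4)(0) = 2713
p^(5)(0) = 40696
The Taylor polynomial is Σ p^(k)(0)/k! · z^k.

5087/15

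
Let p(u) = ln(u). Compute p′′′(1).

The coefficient of (u - 1)^3 in the expansion is 1/3, so p′′′(1) = 3! * (1/3) = 2.

2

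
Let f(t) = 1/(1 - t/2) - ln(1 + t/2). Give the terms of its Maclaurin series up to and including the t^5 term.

t^5/40 + 5*t^4/64 + t^3/12 + 3*t^2/8 + 1

Add the two expansions coefficient-wise.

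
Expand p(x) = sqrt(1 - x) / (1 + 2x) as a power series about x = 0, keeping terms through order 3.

Write out both Maclaurin series and multiply, keeping only the needed powers.
p(0) = 1
p′(0) = -5/2
p′′(0) = 39/4
p′′′(0) = -471/8

-157*x^3/16 + 39*x^2/8 - 5*x/2 + 1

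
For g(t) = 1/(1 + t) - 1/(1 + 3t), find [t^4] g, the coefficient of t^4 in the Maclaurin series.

Combine the two series term by term.
[t^0] = 0;  [t^1] = 2;  [t^2] = -8;  [t^3] = 26;  [t^4] = -80.
So c_4 = g^(4)(0)/4! = -80.

-80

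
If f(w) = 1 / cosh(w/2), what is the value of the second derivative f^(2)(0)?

Write the quotient as an unknown series and match coefficients against numerator = denominator · series.
The coefficient of w^2 in the expansion is -1/8, so f′′(0) = 2! * (-1/8) = -1/4.

-1/4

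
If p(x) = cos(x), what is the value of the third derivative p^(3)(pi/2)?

From the series, [(x - pi/2)^3] p = 1/6; multiply by 3! = 6 to get 1.

1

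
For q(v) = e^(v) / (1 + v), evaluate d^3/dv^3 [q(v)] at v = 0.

Multiply the two series term by term and collect like powers.
From the series, [v^3] q = -1/3; multiply by 3! = 6 to get -2.

-2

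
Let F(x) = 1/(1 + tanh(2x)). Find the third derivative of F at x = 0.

-32

Compose series: expand the inner function first, then feed it into the outer expansion.
The coefficient of x^3 in the expansion is -16/3, so F′′′(0) = 3! * (-16/3) = -32.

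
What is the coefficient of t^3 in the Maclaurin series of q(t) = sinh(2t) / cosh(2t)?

-8/3

Divide the numerator series by the denominator series (power-series long division).
q(0) = 0
q′(0) = 2
q′′(0) = 0
q′′′(0) = -16
So c_3 = q′′′(0)/3! = -8/3.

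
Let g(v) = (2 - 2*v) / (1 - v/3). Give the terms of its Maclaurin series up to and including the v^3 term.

-4*v^3/27 - 4*v^2/9 - 4*v/3 + 2

Shift and add copies of the series according to the polynomial's terms.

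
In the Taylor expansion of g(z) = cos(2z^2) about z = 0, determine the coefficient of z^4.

Use the known series and substitute for the argument.
g(0) = 1
g′(0) = 0
g′′(0) = 0
g′′′(0) = 0
g^(4)(0) = -48

-2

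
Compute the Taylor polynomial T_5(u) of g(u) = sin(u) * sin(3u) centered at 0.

-5*u^4 + 3*u^2

Write out both Maclaurin series and multiply, keeping only the needed powers.
g(0) = 0
g′(0) = 0
g′′(0) = 6
g′′′(0) = 0
g^(4)(0) = -120
g^(5)(0) = 0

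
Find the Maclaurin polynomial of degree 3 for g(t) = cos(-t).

1 - t^2/2

Compute the successive derivatives at the expansion point and divide by k!.
g(0) = 1
g′(0) = 0
g′′(0) = -1
g′′′(0) = 0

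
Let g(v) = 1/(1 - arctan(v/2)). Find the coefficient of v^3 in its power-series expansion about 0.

Compose series: expand the inner function first, then feed it into the outer expansion.
[v^0] = 1;  [v^1] = 1/2;  [v^2] = 1/4;  [v^3] = 1/12.

1/12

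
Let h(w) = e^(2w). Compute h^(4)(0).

16

The coefficient of w^4 in the expansion is 2/3, so h^(4)(0) = 4! * (2/3) = 16.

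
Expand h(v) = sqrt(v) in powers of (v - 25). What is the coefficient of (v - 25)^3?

h(25) = 5
h′(25) = 1/10
h′′(25) = -1/500
h′′′(25) = 3/25000

1/50000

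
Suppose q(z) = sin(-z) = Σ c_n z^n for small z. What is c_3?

1/6

q(0) = 0
q′(0) = -1
q′′(0) = 0
q′′′(0) = 1
So c_3 = q′′′(0)/3! = 1/6.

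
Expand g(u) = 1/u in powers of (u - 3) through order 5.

-(u - 3)^5/729 + (u - 3)^4/243 - (u - 3)^3/81 + (u - 3)^2/27 - (u - 3)/9 + 1/3

[(u - 3)^0] = 1/3;  [(u - 3)^1] = -1/9;  [(u - 3)^2] = 1/27;  [(u - 3)^3] = -1/81;  [(u - 3)^4] = 1/243;  [(u - 3)^5] = -1/729.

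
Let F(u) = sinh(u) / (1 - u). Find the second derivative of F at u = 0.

Multiply the two series term by term and collect like powers.
The coefficient of u^2 in the expansion is 1, so F′′(0) = 2! * (1) = 2.

2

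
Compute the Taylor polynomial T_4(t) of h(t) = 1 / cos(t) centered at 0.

Invert the denominator's series and multiply.
[t^0] = 1;  [t^1] = 0;  [t^2] = 1/2;  [t^3] = 0;  [t^4] = 5/24.

5*t^4/24 + t^2/2 + 1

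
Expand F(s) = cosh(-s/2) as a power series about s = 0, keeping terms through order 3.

s^2/8 + 1

Compute the successive derivatives at the expansion point and divide by k!.
[s^0] = 1;  [s^1] = 0;  [s^2] = 1/8;  [s^3] = 0.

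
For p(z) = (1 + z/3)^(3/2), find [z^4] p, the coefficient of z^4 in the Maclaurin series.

1/3456

Differentiate repeatedly and evaluate at the center.
p(0) = 1
p′(0) = 1/2
p′′(0) = 1/12
p′′′(0) = -1/72
p^(4)(0) = 1/144
So c_4 = p^(4)(0)/4! = 1/3456.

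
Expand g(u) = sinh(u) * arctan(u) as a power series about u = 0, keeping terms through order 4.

-u^4/6 + u^2

Write out both Maclaurin series and multiply, keeping only the needed powers.
g(0) = 0
g′(0) = 0
g′′(0) = 2
g′′′(0) = 0
g^(4)(0) = -4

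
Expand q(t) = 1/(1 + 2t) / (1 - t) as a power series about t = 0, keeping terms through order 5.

-21*t^5 + 11*t^4 - 5*t^3 + 3*t^2 - t + 1

Write out both Maclaurin series and multiply, keeping only the needed powers.
q(0) = 1
q′(0) = -1
q′′(0) = 6
q′′′(0) = -30
q^(4)(0) = 264
q^(5)(0) = -2520
Dividing each by k! gives the coefficients c_0, ..., c_5.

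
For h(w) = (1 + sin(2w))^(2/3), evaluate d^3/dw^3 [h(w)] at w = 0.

Let u equal the inner series; expand the outer function in u and truncate.
From the series, [w^3] h = -40/81; multiply by 3! = 6 to get -80/27.

-80/27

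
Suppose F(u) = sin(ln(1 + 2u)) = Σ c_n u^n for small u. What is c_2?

-2

Plug the Maclaurin series of the inner function into that of the outer and collect terms.
F(0) = 0
F′(0) = 2
F′′(0) = -4
Then c_k = F^(k)(0)/k! gives each Taylor coefficient.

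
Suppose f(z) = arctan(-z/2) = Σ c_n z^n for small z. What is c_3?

1/24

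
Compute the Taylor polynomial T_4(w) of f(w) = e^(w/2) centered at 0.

f(0) = 1
f′(0) = 1/2
f′′(0) = 1/4
f′′′(0) = 1/8
f^(4)(0) = 1/16

w^4/384 + w^3/48 + w^2/8 + w/2 + 1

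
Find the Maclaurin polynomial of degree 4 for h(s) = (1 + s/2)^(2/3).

-7*s^4/3888 + s^3/162 - s^2/36 + s/3 + 1

Apply the Taylor formula c_k = f^(k)(a)/k!.
h(0) = 1
h′(0) = 1/3
h′′(0) = -1/18
h′′′(0) = 1/27
h^(4)(0) = -7/162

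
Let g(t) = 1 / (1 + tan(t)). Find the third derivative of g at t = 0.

-8

Use the geometric series for the reciprocal, then substitute.
The coefficient of t^3 in the expansion is -4/3, so g′′′(0) = 3! * (-4/3) = -8.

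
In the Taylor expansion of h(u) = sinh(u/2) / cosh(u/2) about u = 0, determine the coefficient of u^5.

1/240

Write the quotient as an unknown series and match coefficients against numerator = denominator · series.
h(0) = 0
h′(0) = 1/2
h′′(0) = 0
h′′′(0) = -1/4
h^(4)(0) = 0
h^(5)(0) = 1/2
Dividing each by k! gives the coefficients c_0, ..., c_5.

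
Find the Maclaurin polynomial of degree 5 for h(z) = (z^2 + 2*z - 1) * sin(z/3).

Distribute the polynomial across the series and collect like powers.

-181*z^5/29160 - z^4/81 + 55*z^3/162 + 2*z^2/3 - z/3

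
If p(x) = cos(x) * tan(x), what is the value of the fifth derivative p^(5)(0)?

Expand each factor separately, then convolve coefficients.
From the series, [x^5] p = 1/120; multiply by 5! = 120 to get 1.

1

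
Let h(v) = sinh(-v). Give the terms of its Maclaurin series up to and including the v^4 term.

-v^3/6 - v

[v^0] = 0;  [v^1] = -1;  [v^2] = 0;  [v^3] = -1/6;  [v^4] = 0.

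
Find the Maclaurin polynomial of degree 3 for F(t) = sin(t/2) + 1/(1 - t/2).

5*t^3/48 + t^2/4 + t + 1

Add the two expansions coefficient-wise.
F(0) = 1
F′(0) = 1
F′′(0) = 1/2
F′′′(0) = 5/8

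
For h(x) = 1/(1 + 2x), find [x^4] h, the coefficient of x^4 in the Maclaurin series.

Apply the Taylor formula c_k = f^(k)(a)/k!.

16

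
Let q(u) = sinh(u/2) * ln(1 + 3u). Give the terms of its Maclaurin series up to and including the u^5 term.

-327*u^5/32 + 73*u^4/16 - 9*u^3/4 + 3*u^2/2

Write out both Maclaurin series and multiply, keeping only the needed powers.
[u^0] = 0;  [u^1] = 0;  [u^2] = 3/2;  [u^3] = -9/4;  [u^4] = 73/16;  [u^5] = -327/32.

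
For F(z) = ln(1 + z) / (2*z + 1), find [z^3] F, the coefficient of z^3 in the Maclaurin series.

16/3

Use 1/(1 - r) = Σ r^k on the denominator, then take the Cauchy product.
F(0) = 0
F′(0) = 1
F′′(0) = -5
F′′′(0) = 32
The Taylor polynomial is Σ F^(k)(0)/k! · z^k.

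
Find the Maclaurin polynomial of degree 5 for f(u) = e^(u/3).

[u^0] = 1;  [u^1] = 1/3;  [u^2] = 1/18;  [u^3] = 1/162;  [u^4] = 1/1944;  [u^5] = 1/29160.

u^5/29160 + u^4/1944 + u^3/162 + u^2/18 + u/3 + 1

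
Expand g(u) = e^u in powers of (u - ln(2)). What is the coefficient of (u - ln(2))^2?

1

Compute the successive derivatives at the expansion point and divide by k!.
g(ln(2)) = 2
g′(ln(2)) = 2
g′′(ln(2)) = 2
So c_2 = g′′(ln(2))/2! = 1.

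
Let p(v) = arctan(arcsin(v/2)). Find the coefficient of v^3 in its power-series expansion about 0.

Compose series: expand the inner function first, then feed it into the outer expansion.
[v^0] = 0;  [v^1] = 1/2;  [v^2] = 0;  [v^3] = -1/48.
So c_3 = p′′′(0)/3! = -1/48.

-1/48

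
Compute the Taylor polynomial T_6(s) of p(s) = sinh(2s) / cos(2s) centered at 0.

Write the quotient as an unknown series and match coefficients against numerator = denominator · series.
[s^0] = 0;  [s^1] = 2;  [s^2] = 0;  [s^3] = 16/3;  [s^4] = 0;  [s^5] = 48/5;  [s^6] = 0.

48*s^5/5 + 16*s^3/3 + 2*s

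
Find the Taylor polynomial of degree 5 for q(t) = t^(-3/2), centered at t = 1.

-693*(t - 1)^5/256 + 315*(t - 1)^4/128 - 35*(t - 1)^3/16 + 15*(t - 1)^2/8 - 3*(t - 1)/2 + 1

[(t - 1)^0] = 1;  [(t - 1)^1] = -3/2;  [(t - 1)^2] = 15/8;  [(t - 1)^3] = -35/16;  [(t - 1)^4] = 315/128;  [(t - 1)^5] = -693/256.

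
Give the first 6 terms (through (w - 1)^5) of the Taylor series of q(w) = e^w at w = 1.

Apply the Taylor formula c_k = f^(k)(a)/k!.
q(1) = e
q′(1) = e
q′′(1) = e
q′′′(1) = e
q^(4)(1) = e
q^(5)(1) = e

e*(w - 1)^5/120 + e*(w - 1)^4/24 + e*(w - 1)^3/6 + e*(w - 1)^2/2 + e*(w - 1) + e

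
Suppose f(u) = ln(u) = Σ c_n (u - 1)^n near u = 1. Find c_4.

-1/4

[(u - 1)^0] = 0;  [(u - 1)^1] = 1;  [(u - 1)^2] = -1/2;  [(u - 1)^3] = 1/3;  [(u - 1)^4] = -1/4.
So c_4 = f^(4)(1)/4! = -1/4.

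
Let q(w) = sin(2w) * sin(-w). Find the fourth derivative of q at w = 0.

Multiply the two series term by term and collect like powers.
From the series, [w^4] q = 5/3; multiply by 4! = 24 to get 40.

40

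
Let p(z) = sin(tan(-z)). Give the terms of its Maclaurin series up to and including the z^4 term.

Plug the Maclaurin series of the inner function into that of the outer and collect terms.
p(0) = 0
p′(0) = -1
p′′(0) = 0
p′′′(0) = -1
p^(4)(0) = 0
Then c_k = p^(k)(0)/k! gives each Taylor coefficient.

-z^3/6 - z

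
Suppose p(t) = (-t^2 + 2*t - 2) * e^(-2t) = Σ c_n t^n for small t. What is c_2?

-9

Multiply each power in the prefactor through the base expansion.
p(0) = -2
p′(0) = 6
p′′(0) = -18
So c_2 = p′′(0)/2! = -9.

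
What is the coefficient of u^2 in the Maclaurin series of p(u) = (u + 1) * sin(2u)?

2

Distribute the polynomial across the series and collect like powers.
p(0) = 0
p′(0) = 2
p′′(0) = 4
So c_2 = p′′(0)/2! = 2.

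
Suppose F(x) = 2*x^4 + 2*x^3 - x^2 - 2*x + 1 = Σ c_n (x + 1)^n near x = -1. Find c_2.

5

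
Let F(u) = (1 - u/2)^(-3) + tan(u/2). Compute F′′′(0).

Combine the two series term by term.
The coefficient of u^3 in the expansion is 31/24, so F′′′(0) = 3! * (31/24) = 31/4.

31/4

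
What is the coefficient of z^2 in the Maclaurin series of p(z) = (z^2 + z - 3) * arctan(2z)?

Multiply each power in the prefactor through the base expansion.
[z^0] = 0;  [z^1] = -6;  [z^2] = 2.
So c_2 = p′′(0)/2! = 2.

2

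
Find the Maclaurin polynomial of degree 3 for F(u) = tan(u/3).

Use the known series and substitute for the argument.
F(0) = 0
F′(0) = 1/3
F′′(0) = 0
F′′′(0) = 2/27

u^3/81 + u/3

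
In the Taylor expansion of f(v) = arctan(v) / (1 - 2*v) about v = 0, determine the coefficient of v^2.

2

Multiply the numerator's expansion by the denominator's geometric series.
f(0) = 0
f′(0) = 1
f′′(0) = 4
Dividing each by k! gives the coefficients c_0, ..., c_2.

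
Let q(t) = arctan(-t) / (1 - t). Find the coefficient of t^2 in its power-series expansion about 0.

Multiply the numerator's expansion by the denominator's geometric series.
So c_2 = q′′(0)/2! = -1.

-1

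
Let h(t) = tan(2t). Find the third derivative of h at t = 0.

16

Compute the successive derivatives at the expansion point and divide by k!.
The coefficient of t^3 in the expansion is 8/3, so h′′′(0) = 3! * (8/3) = 16.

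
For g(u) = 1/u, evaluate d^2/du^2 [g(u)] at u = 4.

1/32

From the series, [(u - 4)^2] g = 1/64; multiply by 2! = 2 to get 1/32.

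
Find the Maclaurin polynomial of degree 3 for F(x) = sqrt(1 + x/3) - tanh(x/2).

Combine the two series term by term.
F(0) = 1
F′(0) = -1/3
F′′(0) = -1/36
F′′′(0) = 19/72
The Taylor polynomial is Σ F^(k)(0)/k! · x^k.

19*x^3/432 - x^2/72 - x/3 + 1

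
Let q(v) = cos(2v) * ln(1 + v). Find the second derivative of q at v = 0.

Write out both Maclaurin series and multiply, keeping only the needed powers.
The coefficient of v^2 in the expansion is -1/2, so q′′(0) = 2! * (-1/2) = -1.

-1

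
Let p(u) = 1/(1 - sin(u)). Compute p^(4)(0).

16

Compose series: expand the inner function first, then feed it into the outer expansion.
The coefficient of u^4 in the expansion is 2/3, so p^(4)(0) = 4! * (2/3) = 16.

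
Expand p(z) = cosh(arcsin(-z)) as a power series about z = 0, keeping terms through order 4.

Substitute the inner expansion into the outer series and collect powers.

5*z^4/24 + z^2/2 + 1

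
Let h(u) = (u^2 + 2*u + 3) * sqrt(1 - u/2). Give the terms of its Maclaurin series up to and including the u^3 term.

-43*u^3/128 + 13*u^2/32 + 5*u/4 + 3

Distribute the polynomial across the series and collect like powers.
h(0) = 3
h′(0) = 5/4
h′′(0) = 13/16
h′′′(0) = -129/64
Then c_k = h^(k)(0)/k! gives each Taylor coefficient.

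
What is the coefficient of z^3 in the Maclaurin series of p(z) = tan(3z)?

9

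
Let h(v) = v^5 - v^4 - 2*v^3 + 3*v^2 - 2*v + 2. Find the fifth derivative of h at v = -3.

120

Compute the successive derivatives at the expansion point and divide by k!.
From the series, [(v + 3)^5] h = 1; multiply by 5! = 120 to get 120.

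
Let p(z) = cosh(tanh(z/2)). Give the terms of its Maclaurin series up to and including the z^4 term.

Let u equal the inner series; expand the outer function in u and truncate.
[z^0] = 1;  [z^1] = 0;  [z^2] = 1/8;  [z^3] = 0;  [z^4] = -7/384.

-7*z^4/384 + z^2/8 + 1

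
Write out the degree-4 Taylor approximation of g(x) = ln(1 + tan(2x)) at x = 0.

Substitute the inner expansion into the outer series and collect powers.
g(0) = 0
g′(0) = 2
g′′(0) = -4
g′′′(0) = 32
g^(4)(0) = -224

-28*x^4/3 + 16*x^3/3 - 2*x^2 + 2*x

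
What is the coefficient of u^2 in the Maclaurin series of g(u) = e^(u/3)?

1/18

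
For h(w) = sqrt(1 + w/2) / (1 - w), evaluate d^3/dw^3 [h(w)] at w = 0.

Expand each factor separately, then convolve coefficients.
The coefficient of w^3 in the expansion is 157/128, so h′′′(0) = 3! * (157/128) = 471/64.

471/64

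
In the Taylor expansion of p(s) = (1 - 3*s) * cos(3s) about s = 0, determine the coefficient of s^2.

Distribute the polynomial across the series and collect like powers.
p(0) = 1
p′(0) = -3
p′′(0) = -9

-9/2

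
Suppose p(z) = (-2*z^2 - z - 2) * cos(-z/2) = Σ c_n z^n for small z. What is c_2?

Multiply each power in the prefactor through the base expansion.
So c_2 = p′′(0)/2! = -7/4.

-7/4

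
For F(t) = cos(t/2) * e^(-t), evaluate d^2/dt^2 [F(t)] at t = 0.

3/4

Multiply the two series term by term and collect like powers.
The coefficient of t^2 in the expansion is 3/8, so F′′(0) = 2! * (3/8) = 3/4.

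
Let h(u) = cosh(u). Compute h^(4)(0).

Compute the successive derivatives at the expansion point and divide by k!.
The coefficient of u^4 in the expansion is 1/24, so h^(4)(0) = 4! * (1/24) = 1.

1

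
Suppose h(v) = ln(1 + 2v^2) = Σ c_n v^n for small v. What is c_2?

2

h(0) = 0
h′(0) = 0
h′′(0) = 4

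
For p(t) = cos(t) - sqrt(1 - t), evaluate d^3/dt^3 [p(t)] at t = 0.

Expand each term separately and add.
The coefficient of t^3 in the expansion is 1/16, so p′′′(0) = 3! * (1/16) = 3/8.

3/8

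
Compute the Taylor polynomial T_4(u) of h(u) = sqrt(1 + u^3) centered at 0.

u^3/2 + 1

Differentiate repeatedly and evaluate at the center.
[u^0] = 1;  [u^1] = 0;  [u^2] = 0;  [u^3] = 1/2;  [u^4] = 0.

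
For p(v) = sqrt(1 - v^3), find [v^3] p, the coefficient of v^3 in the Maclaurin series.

-1/2

[v^0] = 1;  [v^1] = 0;  [v^2] = 0;  [v^3] = -1/2.
So c_3 = p′′′(0)/3! = -1/2.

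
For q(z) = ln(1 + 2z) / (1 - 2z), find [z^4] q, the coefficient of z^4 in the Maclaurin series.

Take the Cauchy product of the two expansions.
q(0) = 0
q′(0) = 2
q′′(0) = 4
q′′′(0) = 40
q^(4)(0) = 224
Then c_k = q^(k)(0)/k! gives each Taylor coefficient.

28/3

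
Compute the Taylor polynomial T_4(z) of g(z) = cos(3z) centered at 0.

27*z^4/8 - 9*z^2/2 + 1

g(0) = 1
g′(0) = 0
g′′(0) = -9
g′′′(0) = 0
g^(4)(0) = 81
Dividing each by k! gives the coefficients c_0, ..., c_4.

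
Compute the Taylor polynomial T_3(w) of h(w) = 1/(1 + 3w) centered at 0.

-27*w^3 + 9*w^2 - 3*w + 1

Apply the Taylor formula c_k = f^(k)(a)/k!.
h(0) = 1
h′(0) = -3
h′′(0) = 18
h′′′(0) = -162
Dividing each by k! gives the coefficients c_0, ..., c_3.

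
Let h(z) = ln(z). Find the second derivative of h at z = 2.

-1/4

From the series, [(z - 2)^2] h = -1/8; multiply by 2! = 2 to get -1/4.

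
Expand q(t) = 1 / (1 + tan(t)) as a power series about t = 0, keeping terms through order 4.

5*t^4/3 - 4*t^3/3 + t^2 - t + 1

Use the geometric series for the reciprocal, then substitute.
[t^0] = 1;  [t^1] = -1;  [t^2] = 1;  [t^3] = -4/3;  [t^4] = 5/3.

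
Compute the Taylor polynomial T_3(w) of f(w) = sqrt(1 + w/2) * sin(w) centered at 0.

-19*w^3/96 + w^2/4 + w

Multiply the two series term by term and collect like powers.
f(0) = 0
f′(0) = 1
f′′(0) = 1/2
f′′′(0) = -19/16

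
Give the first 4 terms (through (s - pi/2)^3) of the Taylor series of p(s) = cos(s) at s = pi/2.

(s - pi/2)^3/6 - (s - pi/2)

[(s - pi/2)^0] = 0;  [(s - pi/2)^1] = -1;  [(s - pi/2)^2] = 0;  [(s - pi/2)^3] = 1/6.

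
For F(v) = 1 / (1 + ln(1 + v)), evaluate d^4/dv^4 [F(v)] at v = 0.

88

Expand as Σ (-1)^k u^k with u equal to the inner function's series.
From the series, [v^4] F = 11/3; multiply by 4! = 24 to get 88.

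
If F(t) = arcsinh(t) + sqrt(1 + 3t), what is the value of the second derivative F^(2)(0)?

Expand each term separately and add.
The coefficient of t^2 in the expansion is -9/8, so F′′(0) = 2! * (-9/8) = -9/4.

-9/4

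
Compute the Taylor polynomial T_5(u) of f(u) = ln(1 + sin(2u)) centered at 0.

Substitute the inner expansion into the outer series and collect powers.

4*u^5/3 - 4*u^4/3 + 4*u^3/3 - 2*u^2 + 2*u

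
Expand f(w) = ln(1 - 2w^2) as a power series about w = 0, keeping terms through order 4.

Use the known series and substitute for the argument.
f(0) = 0
f′(0) = 0
f′′(0) = -4
f′′′(0) = 0
f^(4)(0) = -48
The Taylor polynomial is Σ f^(k)(0)/k! · w^k.

-2*w^4 - 2*w^2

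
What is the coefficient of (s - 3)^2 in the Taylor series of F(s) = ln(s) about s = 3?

[(s - 3)^0] = ln(3);  [(s - 3)^1] = 1/3;  [(s - 3)^2] = -1/18.

-1/18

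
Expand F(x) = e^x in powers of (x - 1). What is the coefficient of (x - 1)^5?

e/120

[(x - 1)^0] = e;  [(x - 1)^1] = e;  [(x - 1)^2] = e/2;  [(x - 1)^3] = e/6;  [(x - 1)^4] = e/24;  [(x - 1)^5] = e/120.
So c_5 = F^(5)(1)/5! = e/120.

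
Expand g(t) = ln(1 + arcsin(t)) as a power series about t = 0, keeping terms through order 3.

t^3/2 - t^2/2 + t

Let u equal the inner series; expand the outer function in u and truncate.
g(0) = 0
g′(0) = 1
g′′(0) = -1
g′′′(0) = 3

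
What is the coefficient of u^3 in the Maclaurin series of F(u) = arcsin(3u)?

9/2

F(0) = 0
F′(0) = 3
F′′(0) = 0
F′′′(0) = 27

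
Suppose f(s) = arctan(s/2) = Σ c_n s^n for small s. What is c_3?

-1/24

Compute the successive derivatives at the expansion point and divide by k!.
[s^0] = 0;  [s^1] = 1/2;  [s^2] = 0;  [s^3] = -1/24.
So c_3 = f′′′(0)/3! = -1/24.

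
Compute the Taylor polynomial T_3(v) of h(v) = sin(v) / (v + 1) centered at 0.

Use 1/(1 - r) = Σ r^k on the denominator, then take the Cauchy product.
h(0) = 0
h′(0) = 1
h′′(0) = -2
h′′′(0) = 5

5*v^3/6 - v^2 + v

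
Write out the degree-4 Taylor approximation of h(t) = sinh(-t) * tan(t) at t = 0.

Write out both Maclaurin series and multiply, keeping only the needed powers.
[t^0] = 0;  [t^1] = 0;  [t^2] = -1;  [t^3] = 0;  [t^4] = -1/2.

-t^4/2 - t^2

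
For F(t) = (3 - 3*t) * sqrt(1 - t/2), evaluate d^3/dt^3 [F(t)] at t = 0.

Multiply each power in the prefactor through the base expansion.
The coefficient of t^3 in the expansion is 9/128, so F′′′(0) = 3! * (9/128) = 27/64.

27/64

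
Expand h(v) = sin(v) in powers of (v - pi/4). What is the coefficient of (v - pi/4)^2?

h(pi/4) = sqrt(2)/2
h′(pi/4) = sqrt(2)/2
h′′(pi/4) = -sqrt(2)/2
So c_2 = h′′(pi/4)/2! = -sqrt(2)/4.

-sqrt(2)/4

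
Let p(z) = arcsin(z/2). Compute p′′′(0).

1/8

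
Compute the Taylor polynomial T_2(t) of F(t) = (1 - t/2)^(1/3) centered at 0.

Apply the Taylor formula c_k = f^(k)(a)/k!.
[t^0] = 1;  [t^1] = -1/6;  [t^2] = -1/36.

-t^2/36 - t/6 + 1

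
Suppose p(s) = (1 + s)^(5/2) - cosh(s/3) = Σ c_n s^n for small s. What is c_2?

131/72

Combine the two series term by term.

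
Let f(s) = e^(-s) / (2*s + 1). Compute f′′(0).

13

Expand 1/(denominator) as a geometric series and multiply by the numerator's series.
From the series, [s^2] f = 13/2; multiply by 2! = 2 to get 13.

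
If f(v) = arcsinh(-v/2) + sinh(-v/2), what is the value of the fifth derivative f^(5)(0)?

Add the two expansions coefficient-wise.
The coefficient of v^5 in the expansion is -1/384, so f^(5)(0) = 5! * (-1/384) = -5/16.

-5/16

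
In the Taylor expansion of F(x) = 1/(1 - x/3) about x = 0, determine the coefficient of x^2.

1/9

Differentiate repeatedly and evaluate at the center.
[x^0] = 1;  [x^1] = 1/3;  [x^2] = 1/9.
So c_2 = F′′(0)/2! = 1/9.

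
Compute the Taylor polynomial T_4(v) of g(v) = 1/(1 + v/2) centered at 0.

g(0) = 1
g′(0) = -1/2
g′′(0) = 1/2
g′′′(0) = -3/4
g^(4)(0) = 3/2
Then c_k = g^(k)(0)/k! gives each Taylor coefficient.

v^4/16 - v^3/8 + v^2/4 - v/2 + 1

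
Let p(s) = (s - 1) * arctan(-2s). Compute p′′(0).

-4

Distribute the polynomial across the series and collect like powers.
The coefficient of s^2 in the expansion is -2, so p′′(0) = 2! * (-2) = -4.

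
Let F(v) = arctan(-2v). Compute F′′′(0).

16

The coefficient of v^3 in the expansion is 8/3, so F′′′(0) = 3! * (8/3) = 16.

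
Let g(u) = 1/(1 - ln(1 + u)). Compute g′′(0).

1

Compose series: expand the inner function first, then feed it into the outer expansion.
From the series, [u^2] g = 1/2; multiply by 2! = 2 to get 1.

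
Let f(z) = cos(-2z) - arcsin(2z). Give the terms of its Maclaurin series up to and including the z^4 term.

Expand each term separately and add.
[z^0] = 1;  [z^1] = -2;  [z^2] = -2;  [z^3] = -4/3;  [z^4] = 2/3.

2*z^4/3 - 4*z^3/3 - 2*z^2 - 2*z + 1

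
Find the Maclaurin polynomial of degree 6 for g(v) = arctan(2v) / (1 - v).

Expand 1/(denominator) as a geometric series and multiply by the numerator's series.
g(0) = 0
g′(0) = 2
g′′(0) = 4
g′′′(0) = -4
g^(4)(0) = -16
g^(5)(0) = 688
g^(6)(0) = 4128
The Taylor polynomial is Σ g^(k)(0)/k! · v^k.

86*v^6/15 + 86*v^5/15 - 2*v^4/3 - 2*v^3/3 + 2*v^2 + 2*v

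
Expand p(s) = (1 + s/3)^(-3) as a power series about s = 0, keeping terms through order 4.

5*s^4/27 - 10*s^3/27 + 2*s^2/3 - s + 1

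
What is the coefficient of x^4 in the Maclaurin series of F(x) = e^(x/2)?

1/384

Differentiate repeatedly and evaluate at the center.
F(0) = 1
F′(0) = 1/2
F′′(0) = 1/4
F′′′(0) = 1/8
F^(4)(0) = 1/16
Dividing each by k! gives the coefficients c_0, ..., c_4.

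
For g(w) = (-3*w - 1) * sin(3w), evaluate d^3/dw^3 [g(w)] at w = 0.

27

Shift and add copies of the series according to the polynomial's terms.
From the series, [w^3] g = 9/2; multiply by 3! = 6 to get 27.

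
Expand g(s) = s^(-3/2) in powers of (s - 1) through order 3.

-35*(s - 1)^3/16 + 15*(s - 1)^2/8 - 3*(s - 1)/2 + 1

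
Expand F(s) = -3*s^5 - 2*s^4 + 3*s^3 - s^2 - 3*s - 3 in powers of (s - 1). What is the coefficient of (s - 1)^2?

Apply the Taylor formula c_k = f^(k)(a)/k!.
F(1) = -9
F′(1) = -19
F′′(1) = -68
Then c_k = F^(k)(1)/k! gives each Taylor coefficient.

-34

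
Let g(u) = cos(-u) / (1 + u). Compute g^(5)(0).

-65

Multiply the two series term by term and collect like powers.
The coefficient of u^5 in the expansion is -13/24, so g^(5)(0) = 5! * (-13/24) = -65.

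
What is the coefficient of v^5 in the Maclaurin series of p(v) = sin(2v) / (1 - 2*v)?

404/15

Expand 1/(denominator) as a geometric series and multiply by the numerator's series.
p(0) = 0
p′(0) = 2
p′′(0) = 8
p′′′(0) = 40
p^(4)(0) = 320
p^(5)(0) = 3232
So c_5 = p^(5)(0)/5! = 404/15.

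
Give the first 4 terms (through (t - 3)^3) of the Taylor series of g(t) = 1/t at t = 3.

g(3) = 1/3
g′(3) = -1/9
g′′(3) = 2/27
g′′′(3) = -2/27
Then c_k = g^(k)(3)/k! gives each Taylor coefficient.

-(t - 3)^3/81 + (t - 3)^2/27 - (t - 3)/9 + 1/3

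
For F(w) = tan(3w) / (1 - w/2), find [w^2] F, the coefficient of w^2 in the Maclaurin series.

3/2

Write out both Maclaurin series and multiply, keeping only the needed powers.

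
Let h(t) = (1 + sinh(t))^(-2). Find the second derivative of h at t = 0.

Plug the Maclaurin series of the inner function into that of the outer and collect terms.
From the series, [t^2] h = 3; multiply by 2! = 2 to get 6.

6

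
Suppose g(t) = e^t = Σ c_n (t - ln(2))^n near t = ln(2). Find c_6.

[(t - ln(2))^0] = 2;  [(t - ln(2))^1] = 2;  [(t - ln(2))^2] = 1;  [(t - ln(2))^3] = 1/3;  [(t - ln(2))^4] = 1/12;  [(t - ln(2))^5] = 1/60;  [(t - ln(2))^6] = 1/360.

1/360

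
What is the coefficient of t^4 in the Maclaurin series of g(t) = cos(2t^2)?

-2

g(0) = 1
g′(0) = 0
g′′(0) = 0
g′′′(0) = 0
g^(4)(0) = -48
The Taylor polynomial is Σ g^(k)(0)/k! · t^k.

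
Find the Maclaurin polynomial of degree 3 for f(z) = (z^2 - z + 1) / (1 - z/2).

Distribute the polynomial across the series and collect like powers.
[z^0] = 1;  [z^1] = -1/2;  [z^2] = 3/4;  [z^3] = 3/8.

3*z^3/8 + 3*z^2/4 - z/2 + 1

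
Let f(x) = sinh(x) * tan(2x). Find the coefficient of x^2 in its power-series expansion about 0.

Write out both Maclaurin series and multiply, keeping only the needed powers.
[x^0] = 0;  [x^1] = 0;  [x^2] = 2.
So c_2 = f′′(0)/2! = 2.

2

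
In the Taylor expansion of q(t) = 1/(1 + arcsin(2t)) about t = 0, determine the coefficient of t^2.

4

Substitute the inner expansion into the outer series and collect powers.
[t^0] = 1;  [t^1] = -2;  [t^2] = 4.
So c_2 = q′′(0)/2! = 4.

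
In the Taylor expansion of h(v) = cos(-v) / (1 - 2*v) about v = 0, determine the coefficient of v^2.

Expand 1/(denominator) as a geometric series and multiply by the numerator's series.
[v^0] = 1;  [v^1] = 2;  [v^2] = 7/2.

7/2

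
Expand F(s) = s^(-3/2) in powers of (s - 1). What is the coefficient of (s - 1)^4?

315/128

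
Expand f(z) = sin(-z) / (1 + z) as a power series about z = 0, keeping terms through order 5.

Multiply the two series term by term and collect like powers.
f(0) = 0
f′(0) = -1
f′′(0) = 2
f′′′(0) = -5
f^(4)(0) = 20
f^(5)(0) = -101

-101*z^5/120 + 5*z^4/6 - 5*z^3/6 + z^2 - z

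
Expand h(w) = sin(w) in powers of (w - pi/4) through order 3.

-sqrt(2)*(w - pi/4)^3/12 - sqrt(2)*(w - pi/4)^2/4 + sqrt(2)*(w - pi/4)/2 + sqrt(2)/2

h(pi/4) = sqrt(2)/2
h′(pi/4) = sqrt(2)/2
h′′(pi/4) = -sqrt(2)/2
h′′′(pi/4) = -sqrt(2)/2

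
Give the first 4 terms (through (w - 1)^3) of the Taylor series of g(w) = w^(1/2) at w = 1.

Compute the successive derivatives at the expansion point and divide by k!.

(w - 1)^3/16 - (w - 1)^2/8 + (w - 1)/2 + 1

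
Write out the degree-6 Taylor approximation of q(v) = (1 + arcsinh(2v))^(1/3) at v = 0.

Substitute the inner expansion into the outer series and collect powers.
q(0) = 1
q′(0) = 2/3
q′′(0) = -8/9
q′′′(0) = 8/27
q^(4)(0) = -128/81
q^(5)(0) = 22688/243
q^(6)(0) = -530432/729

-33152*v^6/32805 + 2836*v^5/3645 - 16*v^4/243 + 4*v^3/81 - 4*v^2/9 + 2*v/3 + 1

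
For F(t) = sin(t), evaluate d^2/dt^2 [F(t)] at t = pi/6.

-1/2

The coefficient of (t - pi/6)^2 in the expansion is -1/4, so F′′(pi/6) = 2! * (-1/4) = -1/2.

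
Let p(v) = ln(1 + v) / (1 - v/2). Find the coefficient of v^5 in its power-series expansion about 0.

Take the Cauchy product of the two expansions.
p(0) = 0
p′(0) = 1
p′′(0) = 0
p′′′(0) = 2
p^(4)(0) = -2
p^(5)(0) = 19
Then c_k = p^(k)(0)/k! gives each Taylor coefficient.

19/120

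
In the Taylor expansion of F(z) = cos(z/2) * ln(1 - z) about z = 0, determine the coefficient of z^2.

Multiply the two series term by term and collect like powers.
F(0) = 0
F′(0) = -1
F′′(0) = -1
So c_2 = F′′(0)/2! = -1/2.

-1/2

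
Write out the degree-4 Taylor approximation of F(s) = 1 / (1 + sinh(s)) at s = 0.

Use the geometric series for the reciprocal, then substitute.
[s^0] = 1;  [s^1] = -1;  [s^2] = 1;  [s^3] = -7/6;  [s^4] = 4/3.

4*s^4/3 - 7*s^3/6 + s^2 - s + 1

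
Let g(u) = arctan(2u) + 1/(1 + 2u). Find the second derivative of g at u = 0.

8

Expand each term separately and add.
The coefficient of u^2 in the expansion is 4, so g′′(0) = 2! * (4) = 8.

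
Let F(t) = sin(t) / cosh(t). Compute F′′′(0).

Invert the denominator's series and multiply.
From the series, [t^3] F = -2/3; multiply by 3! = 6 to get -4.

-4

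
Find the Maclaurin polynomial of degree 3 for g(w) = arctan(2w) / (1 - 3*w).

Multiply the numerator's expansion by the denominator's geometric series.
g(0) = 0
g′(0) = 2
g′′(0) = 12
g′′′(0) = 92
Dividing each by k! gives the coefficients c_0, ..., c_3.

46*w^3/3 + 6*w^2 + 2*w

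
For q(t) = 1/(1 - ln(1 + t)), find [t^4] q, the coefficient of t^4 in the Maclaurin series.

1/6

Compose series: expand the inner function first, then feed it into the outer expansion.
q(0) = 1
q′(0) = 1
q′′(0) = 1
q′′′(0) = 2
q^(4)(0) = 4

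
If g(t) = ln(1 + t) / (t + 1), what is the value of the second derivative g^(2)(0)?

-3

Multiply the numerator's expansion by the denominator's geometric series.
From the series, [t^2] g = -3/2; multiply by 2! = 2 to get -3.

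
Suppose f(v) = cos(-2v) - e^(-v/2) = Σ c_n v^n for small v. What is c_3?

1/48

Add the two expansions coefficient-wise.
[v^0] = 0;  [v^1] = 1/2;  [v^2] = -17/8;  [v^3] = 1/48.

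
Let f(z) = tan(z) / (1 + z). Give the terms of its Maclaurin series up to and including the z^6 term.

Take the Cauchy product of the two expansions.
f(0) = 0
f′(0) = 1
f′′(0) = -2
f′′′(0) = 8
f^(4)(0) = -32
f^(5)(0) = 176
f^(6)(0) = -1056
Then c_k = f^(k)(0)/k! gives each Taylor coefficient.

-22*z^6/15 + 22*z^5/15 - 4*z^4/3 + 4*z^3/3 - z^2 + z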